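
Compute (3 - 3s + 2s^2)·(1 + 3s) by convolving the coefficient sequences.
Ascending coefficients: a = [3, -3, 2], b = [1, 3]. c[0] = 3×1 = 3; c[1] = 3×3 + -3×1 = 6; c[2] = -3×3 + 2×1 = -7; c[3] = 2×3 = 6. Result coefficients: [3, 6, -7, 6] → 3 + 6s - 7s^2 + 6s^3

3 + 6s - 7s^2 + 6s^3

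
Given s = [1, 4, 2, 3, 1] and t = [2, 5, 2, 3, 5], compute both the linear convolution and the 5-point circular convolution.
Linear: y_lin[0] = 1×2 = 2; y_lin[1] = 1×5 + 4×2 = 13; y_lin[2] = 1×2 + 4×5 + 2×2 = 26; y_lin[3] = 1×3 + 4×2 + 2×5 + 3×2 = 27; y_lin[4] = 1×5 + 4×3 + 2×2 + 3×5 + 1×2 = 38; y_lin[5] = 4×5 + 2×3 + 3×2 + 1×5 = 37; y_lin[6] = 2×5 + 3×3 + 1×2 = 21; y_lin[7] = 3×5 + 1×3 = 18; y_lin[8] = 1×5 = 5 → [2, 13, 26, 27, 38, 37, 21, 18, 5]. Circular (length 5): y[0] = 1×2 + 4×5 + 2×3 + 3×2 + 1×5 = 39; y[1] = 1×5 + 4×2 + 2×5 + 3×3 + 1×2 = 34; y[2] = 1×2 + 4×5 + 2×2 + 3×5 + 1×3 = 44; y[3] = 1×3 + 4×2 + 2×5 + 3×2 + 1×5 = 32; y[4] = 1×5 + 4×3 + 2×2 + 3×5 + 1×2 = 38 → [39, 34, 44, 32, 38]

Linear: [2, 13, 26, 27, 38, 37, 21, 18, 5], Circular: [39, 34, 44, 32, 38]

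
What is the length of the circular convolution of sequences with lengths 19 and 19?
Circular convolution (zero-padding the shorter input) has length max(m, n) = max(19, 19) = 19

19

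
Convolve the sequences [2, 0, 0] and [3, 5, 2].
y[0] = 2×3 = 6; y[1] = 2×5 + 0×3 = 10; y[2] = 2×2 + 0×5 + 0×3 = 4; y[3] = 0×2 + 0×5 = 0; y[4] = 0×2 = 0

[6, 10, 4, 0, 0]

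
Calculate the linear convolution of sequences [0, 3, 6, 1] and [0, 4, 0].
y[0] = 0×0 = 0; y[1] = 0×4 + 3×0 = 0; y[2] = 0×0 + 3×4 + 6×0 = 12; y[3] = 3×0 + 6×4 + 1×0 = 24; y[4] = 6×0 + 1×4 = 4; y[5] = 1×0 = 0

[0, 0, 12, 24, 4, 0]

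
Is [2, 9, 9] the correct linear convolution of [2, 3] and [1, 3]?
Recompute linear convolution of [2, 3] and [1, 3]: y[0] = 2×1 = 2; y[1] = 2×3 + 3×1 = 9; y[2] = 3×3 = 9 → [2, 9, 9]. Given [2, 9, 9] matches, so answer: Yes

Yes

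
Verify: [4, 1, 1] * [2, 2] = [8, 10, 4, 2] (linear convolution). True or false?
Recompute linear convolution of [4, 1, 1] and [2, 2]: y[0] = 4×2 = 8; y[1] = 4×2 + 1×2 = 10; y[2] = 1×2 + 1×2 = 4; y[3] = 1×2 = 2 → [8, 10, 4, 2]. Given [8, 10, 4, 2] matches, so answer: Yes

Yes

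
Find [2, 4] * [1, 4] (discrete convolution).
y[0] = 2×1 = 2; y[1] = 2×4 + 4×1 = 12; y[2] = 4×4 = 16

[2, 12, 16]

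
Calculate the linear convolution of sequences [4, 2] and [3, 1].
y[0] = 4×3 = 12; y[1] = 4×1 + 2×3 = 10; y[2] = 2×1 = 2

[12, 10, 2]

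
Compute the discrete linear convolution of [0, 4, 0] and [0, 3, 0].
y[0] = 0×0 = 0; y[1] = 0×3 + 4×0 = 0; y[2] = 0×0 + 4×3 + 0×0 = 12; y[3] = 4×0 + 0×3 = 0; y[4] = 0×0 = 0

[0, 0, 12, 0, 0]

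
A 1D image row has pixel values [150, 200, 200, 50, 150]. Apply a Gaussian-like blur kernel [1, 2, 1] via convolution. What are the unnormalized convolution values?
Convolve image row [150, 200, 200, 50, 150] with kernel [1, 2, 1]: y[0] = 150×1 = 150; y[1] = 150×2 + 200×1 = 500; y[2] = 150×1 + 200×2 + 200×1 = 750; y[3] = 200×1 + 200×2 + 50×1 = 650; y[4] = 200×1 + 50×2 + 150×1 = 450; y[5] = 50×1 + 150×2 = 350; y[6] = 150×1 = 150 → [150, 500, 750, 650, 450, 350, 150]. Normalization factor = sum(kernel) = 4.

[150, 500, 750, 650, 450, 350, 150]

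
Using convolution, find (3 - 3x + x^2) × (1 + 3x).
Ascending coefficients: a = [3, -3, 1], b = [1, 3]. c[0] = 3×1 = 3; c[1] = 3×3 + -3×1 = 6; c[2] = -3×3 + 1×1 = -8; c[3] = 1×3 = 3. Result coefficients: [3, 6, -8, 3] → 3 + 6x - 8x^2 + 3x^3

3 + 6x - 8x^2 + 3x^3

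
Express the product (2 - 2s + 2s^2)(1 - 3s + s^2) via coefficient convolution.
Ascending coefficients: a = [2, -2, 2], b = [1, -3, 1]. c[0] = 2×1 = 2; c[1] = 2×-3 + -2×1 = -8; c[2] = 2×1 + -2×-3 + 2×1 = 10; c[3] = -2×1 + 2×-3 = -8; c[4] = 2×1 = 2. Result coefficients: [2, -8, 10, -8, 2] → 2 - 8s + 10s^2 - 8s^3 + 2s^4

2 - 8s + 10s^2 - 8s^3 + 2s^4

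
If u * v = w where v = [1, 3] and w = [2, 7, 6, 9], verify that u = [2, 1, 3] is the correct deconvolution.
Forward-compute [2, 1, 3] * [1, 3]: w[0] = 2×1 = 2; w[1] = 2×3 + 1×1 = 7; w[2] = 1×3 + 3×1 = 6; w[3] = 3×3 = 9 → [2, 7, 6, 9]. Matches given w = [2, 7, 6, 9], so verified.

Verified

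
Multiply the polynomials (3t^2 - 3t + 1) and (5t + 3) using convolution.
Ascending coefficients: a = [1, -3, 3], b = [3, 5]. c[0] = 1×3 = 3; c[1] = 1×5 + -3×3 = -4; c[2] = -3×5 + 3×3 = -6; c[3] = 3×5 = 15. Result coefficients: [3, -4, -6, 15] → 15t^3 - 6t^2 - 4t + 3

15t^3 - 6t^2 - 4t + 3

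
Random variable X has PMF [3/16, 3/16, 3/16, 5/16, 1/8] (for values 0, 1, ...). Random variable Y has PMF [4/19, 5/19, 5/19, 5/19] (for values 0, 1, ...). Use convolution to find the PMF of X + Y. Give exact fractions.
P(X+Y=k) = Σ_i P(X=i)·P(Y=k-i) — a convolution of [3/16, 3/16, 3/16, 5/16, 1/8] and [4/19, 5/19, 5/19, 5/19]. P(X+Y=0) = (3/16)×(4/19) = 3/76; P(X+Y=1) = (3/16)×(5/19) + (3/16)×(4/19) = 15/304 + 3/76 = 27/304; P(X+Y=2) = (3/16)×(5/19) + (3/16)×(5/19) + (3/16)×(4/19) = 15/304 + 15/304 + 3/76 = 21/152; P(X+Y=3) = (3/16)×(5/19) + (3/16)×(5/19) + (3/16)×(5/19) + (5/16)×(4/19) = 15/304 + 15/304 + 15/304 + 5/76 = 65/304; P(X+Y=4) = (3/16)×(5/19) + (3/16)×(5/19) + (5/16)×(5/19) + (1/8)×(4/19) = 15/304 + 15/304 + 25/304 + 1/38 = 63/304; P(X+Y=5) = (3/16)×(5/19) + (5/16)×(5/19) + (1/8)×(5/19) = 15/304 + 25/304 + 5/152 = 25/152; P(X+Y=6) = (5/16)×(5/19) + (1/8)×(5/19) = 25/304 + 5/152 = 35/304; P(X+Y=7) = (1/8)×(5/19) = 5/152. PMF: [3/76, 27/304, 21/152, 65/304, 63/304, 25/152, 35/304, 5/152] (sums to 1 ✓)

[3/76, 27/304, 21/152, 65/304, 63/304, 25/152, 35/304, 5/152]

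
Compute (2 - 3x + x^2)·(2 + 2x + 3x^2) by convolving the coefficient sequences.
Ascending coefficients: a = [2, -3, 1], b = [2, 2, 3]. c[0] = 2×2 = 4; c[1] = 2×2 + -3×2 = -2; c[2] = 2×3 + -3×2 + 1×2 = 2; c[3] = -3×3 + 1×2 = -7; c[4] = 1×3 = 3. Result coefficients: [4, -2, 2, -7, 3] → 4 - 2x + 2x^2 - 7x^3 + 3x^4

4 - 2x + 2x^2 - 7x^3 + 3x^4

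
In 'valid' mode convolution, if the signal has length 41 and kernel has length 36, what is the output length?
'Valid' mode counts only positions where the kernel fully overlaps the signal: m - n + 1 = 41 - 36 + 1 = 6

6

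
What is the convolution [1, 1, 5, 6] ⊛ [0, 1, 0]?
y[0] = 1×0 = 0; y[1] = 1×1 + 1×0 = 1; y[2] = 1×0 + 1×1 + 5×0 = 1; y[3] = 1×0 + 5×1 + 6×0 = 5; y[4] = 5×0 + 6×1 = 6; y[5] = 6×0 = 0

[0, 1, 1, 5, 6, 0]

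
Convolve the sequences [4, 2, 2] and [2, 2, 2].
y[0] = 4×2 = 8; y[1] = 4×2 + 2×2 = 12; y[2] = 4×2 + 2×2 + 2×2 = 16; y[3] = 2×2 + 2×2 = 8; y[4] = 2×2 = 4

[8, 12, 16, 8, 4]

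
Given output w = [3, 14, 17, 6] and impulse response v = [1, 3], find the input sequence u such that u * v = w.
Deconvolve w=[3, 14, 17, 6] by v=[1, 3]. Since v[0]=1, solve forward: u[0] = w[0] / 1 = 3; u[1] = (w[1] - 3×3) / 1 = 5; u[2] = (w[2] - 5×3) / 1 = 2. So u = [3, 5, 2]. Check by forward convolution: w[0] = 3×1 = 3; w[1] = 3×3 + 5×1 = 14; w[2] = 5×3 + 2×1 = 17; w[3] = 2×3 = 6

[3, 5, 2]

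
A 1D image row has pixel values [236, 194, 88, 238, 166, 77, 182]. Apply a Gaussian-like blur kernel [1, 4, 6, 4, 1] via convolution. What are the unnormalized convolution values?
Convolve image row [236, 194, 88, 238, 166, 77, 182] with kernel [1, 4, 6, 4, 1]: y[0] = 236×1 = 236; y[1] = 236×4 + 194×1 = 1138; y[2] = 236×6 + 194×4 + 88×1 = 2280; y[3] = 236×4 + 194×6 + 88×4 + 238×1 = 2698; y[4] = 236×1 + 194×4 + 88×6 + 238×4 + 166×1 = 2658; y[5] = 194×1 + 88×4 + 238×6 + 166×4 + 77×1 = 2715; y[6] = 88×1 + 238×4 + 166×6 + 77×4 + 182×1 = 2526; y[7] = 238×1 + 166×4 + 77×6 + 182×4 = 2092; y[8] = 166×1 + 77×4 + 182×6 = 1566; y[9] = 77×1 + 182×4 = 805; y[10] = 182×1 = 182 → [236, 1138, 2280, 2698, 2658, 2715, 2526, 2092, 1566, 805, 182]. Normalization factor = sum(kernel) = 16.

[236, 1138, 2280, 2698, 2658, 2715, 2526, 2092, 1566, 805, 182]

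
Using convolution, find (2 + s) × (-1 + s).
Ascending coefficients: a = [2, 1], b = [-1, 1]. c[0] = 2×-1 = -2; c[1] = 2×1 + 1×-1 = 1; c[2] = 1×1 = 1. Result coefficients: [-2, 1, 1] → -2 + s + s^2

-2 + s + s^2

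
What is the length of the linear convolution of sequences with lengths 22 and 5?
Linear/full convolution length: m + n - 1 = 22 + 5 - 1 = 26

26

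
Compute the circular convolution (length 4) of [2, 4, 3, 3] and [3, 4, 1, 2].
Use y[k] = Σ_j s[j]·t[(k-j) mod 4]. y[0] = 2×3 + 4×2 + 3×1 + 3×4 = 29; y[1] = 2×4 + 4×3 + 3×2 + 3×1 = 29; y[2] = 2×1 + 4×4 + 3×3 + 3×2 = 33; y[3] = 2×2 + 4×1 + 3×4 + 3×3 = 29. Result: [29, 29, 33, 29]

[29, 29, 33, 29]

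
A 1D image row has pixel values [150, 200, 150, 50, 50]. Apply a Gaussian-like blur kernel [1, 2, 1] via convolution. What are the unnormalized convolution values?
Convolve image row [150, 200, 150, 50, 50] with kernel [1, 2, 1]: y[0] = 150×1 = 150; y[1] = 150×2 + 200×1 = 500; y[2] = 150×1 + 200×2 + 150×1 = 700; y[3] = 200×1 + 150×2 + 50×1 = 550; y[4] = 150×1 + 50×2 + 50×1 = 300; y[5] = 50×1 + 50×2 = 150; y[6] = 50×1 = 50 → [150, 500, 700, 550, 300, 150, 50]. Normalization factor = sum(kernel) = 4.

[150, 500, 700, 550, 300, 150, 50]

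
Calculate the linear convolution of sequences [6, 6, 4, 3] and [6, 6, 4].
y[0] = 6×6 = 36; y[1] = 6×6 + 6×6 = 72; y[2] = 6×4 + 6×6 + 4×6 = 84; y[3] = 6×4 + 4×6 + 3×6 = 66; y[4] = 4×4 + 3×6 = 34; y[5] = 3×4 = 12

[36, 72, 84, 66, 34, 12]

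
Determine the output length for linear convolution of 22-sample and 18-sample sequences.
Linear/full convolution length: m + n - 1 = 22 + 18 - 1 = 39

39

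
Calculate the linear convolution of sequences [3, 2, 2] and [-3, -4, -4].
y[0] = 3×-3 = -9; y[1] = 3×-4 + 2×-3 = -18; y[2] = 3×-4 + 2×-4 + 2×-3 = -26; y[3] = 2×-4 + 2×-4 = -16; y[4] = 2×-4 = -8

[-9, -18, -26, -16, -8]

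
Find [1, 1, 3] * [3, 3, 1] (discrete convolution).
y[0] = 1×3 = 3; y[1] = 1×3 + 1×3 = 6; y[2] = 1×1 + 1×3 + 3×3 = 13; y[3] = 1×1 + 3×3 = 10; y[4] = 3×1 = 3

[3, 6, 13, 10, 3]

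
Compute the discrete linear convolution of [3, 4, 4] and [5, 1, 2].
y[0] = 3×5 = 15; y[1] = 3×1 + 4×5 = 23; y[2] = 3×2 + 4×1 + 4×5 = 30; y[3] = 4×2 + 4×1 = 12; y[4] = 4×2 = 8

[15, 23, 30, 12, 8]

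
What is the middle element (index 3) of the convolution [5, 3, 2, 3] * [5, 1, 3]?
Use y[k] = Σ_i a[i]·b[k-i] at k=3. y[3] = 3×3 + 2×1 + 3×5 = 26

26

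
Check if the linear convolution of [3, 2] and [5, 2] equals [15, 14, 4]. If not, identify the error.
Recompute linear convolution of [3, 2] and [5, 2]: y[0] = 3×5 = 15; y[1] = 3×2 + 2×5 = 16; y[2] = 2×2 = 4 → [15, 16, 4]. Compare to given [15, 14, 4]: they differ at index 1: given 14, correct 16, so answer: No

No. Error at index 1: given 14, correct 16.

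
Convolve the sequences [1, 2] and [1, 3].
y[0] = 1×1 = 1; y[1] = 1×3 + 2×1 = 5; y[2] = 2×3 = 6

[1, 5, 6]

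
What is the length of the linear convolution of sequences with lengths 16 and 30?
Linear/full convolution length: m + n - 1 = 16 + 30 - 1 = 45

45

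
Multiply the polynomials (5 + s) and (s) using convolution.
Ascending coefficients: a = [5, 1], b = [0, 1]. c[0] = 5×0 = 0; c[1] = 5×1 + 1×0 = 5; c[2] = 1×1 = 1. Result coefficients: [0, 5, 1] → 5s + s^2

5s + s^2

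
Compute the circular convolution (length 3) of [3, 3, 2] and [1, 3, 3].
Use y[k] = Σ_j u[j]·v[(k-j) mod 3]. y[0] = 3×1 + 3×3 + 2×3 = 18; y[1] = 3×3 + 3×1 + 2×3 = 18; y[2] = 3×3 + 3×3 + 2×1 = 20. Result: [18, 18, 20]

[18, 18, 20]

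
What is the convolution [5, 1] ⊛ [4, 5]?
y[0] = 5×4 = 20; y[1] = 5×5 + 1×4 = 29; y[2] = 1×5 = 5

[20, 29, 5]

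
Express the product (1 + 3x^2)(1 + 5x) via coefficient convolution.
Ascending coefficients: a = [1, 0, 3], b = [1, 5]. c[0] = 1×1 = 1; c[1] = 1×5 + 0×1 = 5; c[2] = 0×5 + 3×1 = 3; c[3] = 3×5 = 15. Result coefficients: [1, 5, 3, 15] → 1 + 5x + 3x^2 + 15x^3

1 + 5x + 3x^2 + 15x^3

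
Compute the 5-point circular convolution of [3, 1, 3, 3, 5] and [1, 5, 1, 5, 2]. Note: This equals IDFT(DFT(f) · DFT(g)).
Either evaluate y[k] = Σ_j f[j]·g[(k-j) mod 5] directly, or use IDFT(DFT(f) · DFT(g)). y[0] = 3×1 + 1×2 + 3×5 + 3×1 + 5×5 = 48; y[1] = 3×5 + 1×1 + 3×2 + 3×5 + 5×1 = 42; y[2] = 3×1 + 1×5 + 3×1 + 3×2 + 5×5 = 42; y[3] = 3×5 + 1×1 + 3×5 + 3×1 + 5×2 = 44; y[4] = 3×2 + 1×5 + 3×1 + 3×5 + 5×1 = 34. Result: [48, 42, 42, 44, 34]

[48, 42, 42, 44, 34]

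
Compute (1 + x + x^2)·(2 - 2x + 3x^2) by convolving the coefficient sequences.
Ascending coefficients: a = [1, 1, 1], b = [2, -2, 3]. c[0] = 1×2 = 2; c[1] = 1×-2 + 1×2 = 0; c[2] = 1×3 + 1×-2 + 1×2 = 3; c[3] = 1×3 + 1×-2 = 1; c[4] = 1×3 = 3. Result coefficients: [2, 0, 3, 1, 3] → 2 + 3x^2 + x^3 + 3x^4

2 + 3x^2 + x^3 + 3x^4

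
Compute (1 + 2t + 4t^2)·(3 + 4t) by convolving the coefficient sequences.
Ascending coefficients: a = [1, 2, 4], b = [3, 4]. c[0] = 1×3 = 3; c[1] = 1×4 + 2×3 = 10; c[2] = 2×4 + 4×3 = 20; c[3] = 4×4 = 16. Result coefficients: [3, 10, 20, 16] → 3 + 10t + 20t^2 + 16t^3

3 + 10t + 20t^2 + 16t^3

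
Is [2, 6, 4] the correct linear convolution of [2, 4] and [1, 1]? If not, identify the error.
Recompute linear convolution of [2, 4] and [1, 1]: y[0] = 2×1 = 2; y[1] = 2×1 + 4×1 = 6; y[2] = 4×1 = 4 → [2, 6, 4]. Given [2, 6, 4] matches, so answer: Yes

Yes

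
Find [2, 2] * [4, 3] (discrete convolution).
y[0] = 2×4 = 8; y[1] = 2×3 + 2×4 = 14; y[2] = 2×3 = 6

[8, 14, 6]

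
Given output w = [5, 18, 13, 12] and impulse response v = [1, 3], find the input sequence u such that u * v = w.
Deconvolve w=[5, 18, 13, 12] by v=[1, 3]. Since v[0]=1, solve forward: u[0] = w[0] / 1 = 5; u[1] = (w[1] - 5×3) / 1 = 3; u[2] = (w[2] - 3×3) / 1 = 4. So u = [5, 3, 4]. Check by forward convolution: w[0] = 5×1 = 5; w[1] = 5×3 + 3×1 = 18; w[2] = 3×3 + 4×1 = 13; w[3] = 4×3 = 12

[5, 3, 4]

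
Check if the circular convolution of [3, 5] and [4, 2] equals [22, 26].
Recompute circular convolution of [3, 5] and [4, 2]: y[0] = 3×4 + 5×2 = 22; y[1] = 3×2 + 5×4 = 26 → [22, 26]. Given [22, 26] matches, so answer: Yes

Yes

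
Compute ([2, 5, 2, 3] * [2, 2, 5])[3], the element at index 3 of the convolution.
Use y[k] = Σ_i a[i]·b[k-i] at k=3. y[3] = 5×5 + 2×2 + 3×2 = 35

35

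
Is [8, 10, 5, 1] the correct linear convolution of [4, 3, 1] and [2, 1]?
Recompute linear convolution of [4, 3, 1] and [2, 1]: y[0] = 4×2 = 8; y[1] = 4×1 + 3×2 = 10; y[2] = 3×1 + 1×2 = 5; y[3] = 1×1 = 1 → [8, 10, 5, 1]. Given [8, 10, 5, 1] matches, so answer: Yes

Yes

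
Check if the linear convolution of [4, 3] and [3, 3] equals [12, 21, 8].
Recompute linear convolution of [4, 3] and [3, 3]: y[0] = 4×3 = 12; y[1] = 4×3 + 3×3 = 21; y[2] = 3×3 = 9 → [12, 21, 9]. Compare to given [12, 21, 8]: they differ at index 2: given 8, correct 9, so answer: No

No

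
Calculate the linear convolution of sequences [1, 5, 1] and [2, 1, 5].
y[0] = 1×2 = 2; y[1] = 1×1 + 5×2 = 11; y[2] = 1×5 + 5×1 + 1×2 = 12; y[3] = 5×5 + 1×1 = 26; y[4] = 1×5 = 5

[2, 11, 12, 26, 5]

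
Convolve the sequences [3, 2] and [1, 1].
y[0] = 3×1 = 3; y[1] = 3×1 + 2×1 = 5; y[2] = 2×1 = 2

[3, 5, 2]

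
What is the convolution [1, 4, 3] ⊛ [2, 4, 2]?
y[0] = 1×2 = 2; y[1] = 1×4 + 4×2 = 12; y[2] = 1×2 + 4×4 + 3×2 = 24; y[3] = 4×2 + 3×4 = 20; y[4] = 3×2 = 6

[2, 12, 24, 20, 6]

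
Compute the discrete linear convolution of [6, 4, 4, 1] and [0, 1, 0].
y[0] = 6×0 = 0; y[1] = 6×1 + 4×0 = 6; y[2] = 6×0 + 4×1 + 4×0 = 4; y[3] = 4×0 + 4×1 + 1×0 = 4; y[4] = 4×0 + 1×1 = 1; y[5] = 1×0 = 0

[0, 6, 4, 4, 1, 0]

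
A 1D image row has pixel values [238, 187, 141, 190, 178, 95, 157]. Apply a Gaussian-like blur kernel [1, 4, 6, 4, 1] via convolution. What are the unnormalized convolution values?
Convolve image row [238, 187, 141, 190, 178, 95, 157] with kernel [1, 4, 6, 4, 1]: y[0] = 238×1 = 238; y[1] = 238×4 + 187×1 = 1139; y[2] = 238×6 + 187×4 + 141×1 = 2317; y[3] = 238×4 + 187×6 + 141×4 + 190×1 = 2828; y[4] = 238×1 + 187×4 + 141×6 + 190×4 + 178×1 = 2770; y[5] = 187×1 + 141×4 + 190×6 + 178×4 + 95×1 = 2698; y[6] = 141×1 + 190×4 + 178×6 + 95×4 + 157×1 = 2506; y[7] = 190×1 + 178×4 + 95×6 + 157×4 = 2100; y[8] = 178×1 + 95×4 + 157×6 = 1500; y[9] = 95×1 + 157×4 = 723; y[10] = 157×1 = 157 → [238, 1139, 2317, 2828, 2770, 2698, 2506, 2100, 1500, 723, 157]. Normalization factor = sum(kernel) = 16.

[238, 1139, 2317, 2828, 2770, 2698, 2506, 2100, 1500, 723, 157]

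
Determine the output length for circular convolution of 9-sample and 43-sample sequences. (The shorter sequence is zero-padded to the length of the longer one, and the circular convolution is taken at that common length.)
Circular convolution (zero-padding the shorter input) has length max(m, n) = max(9, 43) = 43

43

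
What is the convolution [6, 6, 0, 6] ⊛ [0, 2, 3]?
y[0] = 6×0 = 0; y[1] = 6×2 + 6×0 = 12; y[2] = 6×3 + 6×2 + 0×0 = 30; y[3] = 6×3 + 0×2 + 6×0 = 18; y[4] = 0×3 + 6×2 = 12; y[5] = 6×3 = 18

[0, 12, 30, 18, 12, 18]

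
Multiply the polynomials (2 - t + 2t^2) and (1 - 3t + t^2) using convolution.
Ascending coefficients: a = [2, -1, 2], b = [1, -3, 1]. c[0] = 2×1 = 2; c[1] = 2×-3 + -1×1 = -7; c[2] = 2×1 + -1×-3 + 2×1 = 7; c[3] = -1×1 + 2×-3 = -7; c[4] = 2×1 = 2. Result coefficients: [2, -7, 7, -7, 2] → 2 - 7t + 7t^2 - 7t^3 + 2t^4

2 - 7t + 7t^2 - 7t^3 + 2t^4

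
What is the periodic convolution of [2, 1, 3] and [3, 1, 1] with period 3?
Use y[k] = Σ_j s[j]·t[(k-j) mod 3]. y[0] = 2×3 + 1×1 + 3×1 = 10; y[1] = 2×1 + 1×3 + 3×1 = 8; y[2] = 2×1 + 1×1 + 3×3 = 12. Result: [10, 8, 12]

[10, 8, 12]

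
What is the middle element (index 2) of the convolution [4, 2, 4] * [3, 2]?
Use y[k] = Σ_i a[i]·b[k-i] at k=2. y[2] = 2×2 + 4×3 = 16

16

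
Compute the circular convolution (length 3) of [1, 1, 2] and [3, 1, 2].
Use y[k] = Σ_j x[j]·h[(k-j) mod 3]. y[0] = 1×3 + 1×2 + 2×1 = 7; y[1] = 1×1 + 1×3 + 2×2 = 8; y[2] = 1×2 + 1×1 + 2×3 = 9. Result: [7, 8, 9]

[7, 8, 9]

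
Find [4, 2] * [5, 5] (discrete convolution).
y[0] = 4×5 = 20; y[1] = 4×5 + 2×5 = 30; y[2] = 2×5 = 10

[20, 30, 10]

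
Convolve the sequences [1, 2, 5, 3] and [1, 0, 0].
y[0] = 1×1 = 1; y[1] = 1×0 + 2×1 = 2; y[2] = 1×0 + 2×0 + 5×1 = 5; y[3] = 2×0 + 5×0 + 3×1 = 3; y[4] = 5×0 + 3×0 = 0; y[5] = 3×0 = 0

[1, 2, 5, 3, 0, 0]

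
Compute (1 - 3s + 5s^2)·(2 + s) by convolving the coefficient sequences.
Ascending coefficients: a = [1, -3, 5], b = [2, 1]. c[0] = 1×2 = 2; c[1] = 1×1 + -3×2 = -5; c[2] = -3×1 + 5×2 = 7; c[3] = 5×1 = 5. Result coefficients: [2, -5, 7, 5] → 2 - 5s + 7s^2 + 5s^3

2 - 5s + 7s^2 + 5s^3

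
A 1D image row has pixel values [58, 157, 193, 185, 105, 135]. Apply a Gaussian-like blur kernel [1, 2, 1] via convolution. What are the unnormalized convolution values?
Convolve image row [58, 157, 193, 185, 105, 135] with kernel [1, 2, 1]: y[0] = 58×1 = 58; y[1] = 58×2 + 157×1 = 273; y[2] = 58×1 + 157×2 + 193×1 = 565; y[3] = 157×1 + 193×2 + 185×1 = 728; y[4] = 193×1 + 185×2 + 105×1 = 668; y[5] = 185×1 + 105×2 + 135×1 = 530; y[6] = 105×1 + 135×2 = 375; y[7] = 135×1 = 135 → [58, 273, 565, 728, 668, 530, 375, 135]. Normalization factor = sum(kernel) = 4.

[58, 273, 565, 728, 668, 530, 375, 135]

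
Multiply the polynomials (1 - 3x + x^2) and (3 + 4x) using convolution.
Ascending coefficients: a = [1, -3, 1], b = [3, 4]. c[0] = 1×3 = 3; c[1] = 1×4 + -3×3 = -5; c[2] = -3×4 + 1×3 = -9; c[3] = 1×4 = 4. Result coefficients: [3, -5, -9, 4] → 3 - 5x - 9x^2 + 4x^3

3 - 5x - 9x^2 + 4x^3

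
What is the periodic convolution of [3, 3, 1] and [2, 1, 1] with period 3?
Use y[k] = Σ_j u[j]·v[(k-j) mod 3]. y[0] = 3×2 + 3×1 + 1×1 = 10; y[1] = 3×1 + 3×2 + 1×1 = 10; y[2] = 3×1 + 3×1 + 1×2 = 8. Result: [10, 10, 8]

[10, 10, 8]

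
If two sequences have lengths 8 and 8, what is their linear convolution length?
Linear/full convolution length: m + n - 1 = 8 + 8 - 1 = 15

15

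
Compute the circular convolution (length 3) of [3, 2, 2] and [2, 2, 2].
Use y[k] = Σ_j f[j]·g[(k-j) mod 3]. y[0] = 3×2 + 2×2 + 2×2 = 14; y[1] = 3×2 + 2×2 + 2×2 = 14; y[2] = 3×2 + 2×2 + 2×2 = 14. Result: [14, 14, 14]

[14, 14, 14]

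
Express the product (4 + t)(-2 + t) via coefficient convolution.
Ascending coefficients: a = [4, 1], b = [-2, 1]. c[0] = 4×-2 = -8; c[1] = 4×1 + 1×-2 = 2; c[2] = 1×1 = 1. Result coefficients: [-8, 2, 1] → -8 + 2t + t^2

-8 + 2t + t^2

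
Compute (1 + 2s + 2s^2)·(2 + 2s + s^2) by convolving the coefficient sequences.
Ascending coefficients: a = [1, 2, 2], b = [2, 2, 1]. c[0] = 1×2 = 2; c[1] = 1×2 + 2×2 = 6; c[2] = 1×1 + 2×2 + 2×2 = 9; c[3] = 2×1 + 2×2 = 6; c[4] = 2×1 = 2. Result coefficients: [2, 6, 9, 6, 2] → 2 + 6s + 9s^2 + 6s^3 + 2s^4

2 + 6s + 9s^2 + 6s^3 + 2s^4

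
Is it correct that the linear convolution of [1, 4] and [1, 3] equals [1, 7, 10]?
Recompute linear convolution of [1, 4] and [1, 3]: y[0] = 1×1 = 1; y[1] = 1×3 + 4×1 = 7; y[2] = 4×3 = 12 → [1, 7, 12]. Compare to given [1, 7, 10]: they differ at index 2: given 10, correct 12, so answer: No

No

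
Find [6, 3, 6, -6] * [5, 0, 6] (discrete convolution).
y[0] = 6×5 = 30; y[1] = 6×0 + 3×5 = 15; y[2] = 6×6 + 3×0 + 6×5 = 66; y[3] = 3×6 + 6×0 + -6×5 = -12; y[4] = 6×6 + -6×0 = 36; y[5] = -6×6 = -36

[30, 15, 66, -12, 36, -36]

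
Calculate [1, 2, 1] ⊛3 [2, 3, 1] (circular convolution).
Use y[k] = Σ_j u[j]·v[(k-j) mod 3]. y[0] = 1×2 + 2×1 + 1×3 = 7; y[1] = 1×3 + 2×2 + 1×1 = 8; y[2] = 1×1 + 2×3 + 1×2 = 9. Result: [7, 8, 9]

[7, 8, 9]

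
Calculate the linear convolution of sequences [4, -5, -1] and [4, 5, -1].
y[0] = 4×4 = 16; y[1] = 4×5 + -5×4 = 0; y[2] = 4×-1 + -5×5 + -1×4 = -33; y[3] = -5×-1 + -1×5 = 0; y[4] = -1×-1 = 1

[16, 0, -33, 0, 1]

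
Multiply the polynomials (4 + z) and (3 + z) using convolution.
Ascending coefficients: a = [4, 1], b = [3, 1]. c[0] = 4×3 = 12; c[1] = 4×1 + 1×3 = 7; c[2] = 1×1 = 1. Result coefficients: [12, 7, 1] → 12 + 7z + z^2

12 + 7z + z^2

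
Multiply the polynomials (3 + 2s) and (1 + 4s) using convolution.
Ascending coefficients: a = [3, 2], b = [1, 4]. c[0] = 3×1 = 3; c[1] = 3×4 + 2×1 = 14; c[2] = 2×4 = 8. Result coefficients: [3, 14, 8] → 3 + 14s + 8s^2

3 + 14s + 8s^2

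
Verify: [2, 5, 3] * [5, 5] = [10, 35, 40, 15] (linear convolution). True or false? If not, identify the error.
Recompute linear convolution of [2, 5, 3] and [5, 5]: y[0] = 2×5 = 10; y[1] = 2×5 + 5×5 = 35; y[2] = 5×5 + 3×5 = 40; y[3] = 3×5 = 15 → [10, 35, 40, 15]. Given [10, 35, 40, 15] matches, so answer: Yes

Yes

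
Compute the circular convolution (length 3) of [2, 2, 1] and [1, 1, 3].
Use y[k] = Σ_j x[j]·h[(k-j) mod 3]. y[0] = 2×1 + 2×3 + 1×1 = 9; y[1] = 2×1 + 2×1 + 1×3 = 7; y[2] = 2×3 + 2×1 + 1×1 = 9. Result: [9, 7, 9]

[9, 7, 9]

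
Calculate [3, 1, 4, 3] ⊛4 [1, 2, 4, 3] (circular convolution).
Use y[k] = Σ_j x[j]·h[(k-j) mod 4]. y[0] = 3×1 + 1×3 + 4×4 + 3×2 = 28; y[1] = 3×2 + 1×1 + 4×3 + 3×4 = 31; y[2] = 3×4 + 1×2 + 4×1 + 3×3 = 27; y[3] = 3×3 + 1×4 + 4×2 + 3×1 = 24. Result: [28, 31, 27, 24]

[28, 31, 27, 24]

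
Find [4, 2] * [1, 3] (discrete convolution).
y[0] = 4×1 = 4; y[1] = 4×3 + 2×1 = 14; y[2] = 2×3 = 6

[4, 14, 6]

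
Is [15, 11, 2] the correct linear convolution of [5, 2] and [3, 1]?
Recompute linear convolution of [5, 2] and [3, 1]: y[0] = 5×3 = 15; y[1] = 5×1 + 2×3 = 11; y[2] = 2×1 = 2 → [15, 11, 2]. Given [15, 11, 2] matches, so answer: Yes

Yes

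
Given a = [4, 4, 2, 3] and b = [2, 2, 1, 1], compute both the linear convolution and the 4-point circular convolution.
Linear: y_lin[0] = 4×2 = 8; y_lin[1] = 4×2 + 4×2 = 16; y_lin[2] = 4×1 + 4×2 + 2×2 = 16; y_lin[3] = 4×1 + 4×1 + 2×2 + 3×2 = 18; y_lin[4] = 4×1 + 2×1 + 3×2 = 12; y_lin[5] = 2×1 + 3×1 = 5; y_lin[6] = 3×1 = 3 → [8, 16, 16, 18, 12, 5, 3]. Circular (length 4): y[0] = 4×2 + 4×1 + 2×1 + 3×2 = 20; y[1] = 4×2 + 4×2 + 2×1 + 3×1 = 21; y[2] = 4×1 + 4×2 + 2×2 + 3×1 = 19; y[3] = 4×1 + 4×1 + 2×2 + 3×2 = 18 → [20, 21, 19, 18]

Linear: [8, 16, 16, 18, 12, 5, 3], Circular: [20, 21, 19, 18]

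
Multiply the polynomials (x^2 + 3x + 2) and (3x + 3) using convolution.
Ascending coefficients: a = [2, 3, 1], b = [3, 3]. c[0] = 2×3 = 6; c[1] = 2×3 + 3×3 = 15; c[2] = 3×3 + 1×3 = 12; c[3] = 1×3 = 3. Result coefficients: [6, 15, 12, 3] → 3x^3 + 12x^2 + 15x + 6

3x^3 + 12x^2 + 15x + 6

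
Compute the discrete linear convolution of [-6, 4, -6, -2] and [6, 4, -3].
y[0] = -6×6 = -36; y[1] = -6×4 + 4×6 = 0; y[2] = -6×-3 + 4×4 + -6×6 = -2; y[3] = 4×-3 + -6×4 + -2×6 = -48; y[4] = -6×-3 + -2×4 = 10; y[5] = -2×-3 = 6

[-36, 0, -2, -48, 10, 6]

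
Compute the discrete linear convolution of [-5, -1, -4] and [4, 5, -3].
y[0] = -5×4 = -20; y[1] = -5×5 + -1×4 = -29; y[2] = -5×-3 + -1×5 + -4×4 = -6; y[3] = -1×-3 + -4×5 = -17; y[4] = -4×-3 = 12

[-20, -29, -6, -17, 12]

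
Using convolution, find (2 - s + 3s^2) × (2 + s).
Ascending coefficients: a = [2, -1, 3], b = [2, 1]. c[0] = 2×2 = 4; c[1] = 2×1 + -1×2 = 0; c[2] = -1×1 + 3×2 = 5; c[3] = 3×1 = 3. Result coefficients: [4, 0, 5, 3] → 4 + 5s^2 + 3s^3

4 + 5s^2 + 3s^3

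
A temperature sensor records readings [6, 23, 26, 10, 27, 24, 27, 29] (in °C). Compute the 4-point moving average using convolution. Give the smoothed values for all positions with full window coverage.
4-point moving average kernel = [1, 1, 1, 1]. Apply in 'valid' mode (full window coverage): avg[0] = (6 + 23 + 26 + 10) / 4 = 16.25; avg[1] = (23 + 26 + 10 + 27) / 4 = 21.5; avg[2] = (26 + 10 + 27 + 24) / 4 = 21.75; avg[3] = (10 + 27 + 24 + 27) / 4 = 22.0; avg[4] = (27 + 24 + 27 + 29) / 4 = 26.75. Smoothed values: [16.25, 21.5, 21.75, 22.0, 26.75]

[16.25, 21.5, 21.75, 22.0, 26.75]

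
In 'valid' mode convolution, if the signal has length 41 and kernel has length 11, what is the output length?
'Valid' mode counts only positions where the kernel fully overlaps the signal: m - n + 1 = 41 - 11 + 1 = 31

31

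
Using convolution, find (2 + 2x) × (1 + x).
Ascending coefficients: a = [2, 2], b = [1, 1]. c[0] = 2×1 = 2; c[1] = 2×1 + 2×1 = 4; c[2] = 2×1 = 2. Result coefficients: [2, 4, 2] → 2 + 4x + 2x^2

2 + 4x + 2x^2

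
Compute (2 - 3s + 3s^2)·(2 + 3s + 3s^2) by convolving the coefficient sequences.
Ascending coefficients: a = [2, -3, 3], b = [2, 3, 3]. c[0] = 2×2 = 4; c[1] = 2×3 + -3×2 = 0; c[2] = 2×3 + -3×3 + 3×2 = 3; c[3] = -3×3 + 3×3 = 0; c[4] = 3×3 = 9. Result coefficients: [4, 0, 3, 0, 9] → 4 + 3s^2 + 9s^4

4 + 3s^2 + 9s^4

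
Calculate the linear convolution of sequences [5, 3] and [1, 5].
y[0] = 5×1 = 5; y[1] = 5×5 + 3×1 = 28; y[2] = 3×5 = 15

[5, 28, 15]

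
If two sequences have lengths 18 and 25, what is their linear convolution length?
Linear/full convolution length: m + n - 1 = 18 + 25 - 1 = 42

42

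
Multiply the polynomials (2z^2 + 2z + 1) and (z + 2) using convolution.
Ascending coefficients: a = [1, 2, 2], b = [2, 1]. c[0] = 1×2 = 2; c[1] = 1×1 + 2×2 = 5; c[2] = 2×1 + 2×2 = 6; c[3] = 2×1 = 2. Result coefficients: [2, 5, 6, 2] → 2z^3 + 6z^2 + 5z + 2

2z^3 + 6z^2 + 5z + 2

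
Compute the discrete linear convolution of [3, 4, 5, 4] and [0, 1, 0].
y[0] = 3×0 = 0; y[1] = 3×1 + 4×0 = 3; y[2] = 3×0 + 4×1 + 5×0 = 4; y[3] = 4×0 + 5×1 + 4×0 = 5; y[4] = 5×0 + 4×1 = 4; y[5] = 4×0 = 0

[0, 3, 4, 5, 4, 0]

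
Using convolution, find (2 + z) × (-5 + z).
Ascending coefficients: a = [2, 1], b = [-5, 1]. c[0] = 2×-5 = -10; c[1] = 2×1 + 1×-5 = -3; c[2] = 1×1 = 1. Result coefficients: [-10, -3, 1] → -10 - 3z + z^2

-10 - 3z + z^2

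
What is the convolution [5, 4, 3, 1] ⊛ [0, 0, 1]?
y[0] = 5×0 = 0; y[1] = 5×0 + 4×0 = 0; y[2] = 5×1 + 4×0 + 3×0 = 5; y[3] = 4×1 + 3×0 + 1×0 = 4; y[4] = 3×1 + 1×0 = 3; y[5] = 1×1 = 1

[0, 0, 5, 4, 3, 1]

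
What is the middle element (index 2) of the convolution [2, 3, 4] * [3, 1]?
Use y[k] = Σ_i a[i]·b[k-i] at k=2. y[2] = 3×1 + 4×3 = 15

15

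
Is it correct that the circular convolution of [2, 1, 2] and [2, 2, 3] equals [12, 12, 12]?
Recompute circular convolution of [2, 1, 2] and [2, 2, 3]: y[0] = 2×2 + 1×3 + 2×2 = 11; y[1] = 2×2 + 1×2 + 2×3 = 12; y[2] = 2×3 + 1×2 + 2×2 = 12 → [11, 12, 12]. Compare to given [12, 12, 12]: they differ at index 0: given 12, correct 11, so answer: No

No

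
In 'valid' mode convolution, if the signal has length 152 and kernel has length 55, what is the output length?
'Valid' mode counts only positions where the kernel fully overlaps the signal: m - n + 1 = 152 - 55 + 1 = 98

98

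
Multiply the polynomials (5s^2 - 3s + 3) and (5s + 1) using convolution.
Ascending coefficients: a = [3, -3, 5], b = [1, 5]. c[0] = 3×1 = 3; c[1] = 3×5 + -3×1 = 12; c[2] = -3×5 + 5×1 = -10; c[3] = 5×5 = 25. Result coefficients: [3, 12, -10, 25] → 25s^3 - 10s^2 + 12s + 3

25s^3 - 10s^2 + 12s + 3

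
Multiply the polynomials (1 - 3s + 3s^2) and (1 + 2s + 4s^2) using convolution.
Ascending coefficients: a = [1, -3, 3], b = [1, 2, 4]. c[0] = 1×1 = 1; c[1] = 1×2 + -3×1 = -1; c[2] = 1×4 + -3×2 + 3×1 = 1; c[3] = -3×4 + 3×2 = -6; c[4] = 3×4 = 12. Result coefficients: [1, -1, 1, -6, 12] → 1 - s + s^2 - 6s^3 + 12s^4

1 - s + s^2 - 6s^3 + 12s^4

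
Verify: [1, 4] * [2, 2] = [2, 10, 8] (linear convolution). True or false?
Recompute linear convolution of [1, 4] and [2, 2]: y[0] = 1×2 = 2; y[1] = 1×2 + 4×2 = 10; y[2] = 4×2 = 8 → [2, 10, 8]. Given [2, 10, 8] matches, so answer: Yes

Yes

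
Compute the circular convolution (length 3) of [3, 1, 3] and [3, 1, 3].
Use y[k] = Σ_j s[j]·t[(k-j) mod 3]. y[0] = 3×3 + 1×3 + 3×1 = 15; y[1] = 3×1 + 1×3 + 3×3 = 15; y[2] = 3×3 + 1×1 + 3×3 = 19. Result: [15, 15, 19]

[15, 15, 19]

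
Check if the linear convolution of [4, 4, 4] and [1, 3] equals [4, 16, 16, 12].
Recompute linear convolution of [4, 4, 4] and [1, 3]: y[0] = 4×1 = 4; y[1] = 4×3 + 4×1 = 16; y[2] = 4×3 + 4×1 = 16; y[3] = 4×3 = 12 → [4, 16, 16, 12]. Given [4, 16, 16, 12] matches, so answer: Yes

Yes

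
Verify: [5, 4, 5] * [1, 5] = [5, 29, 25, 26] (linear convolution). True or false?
Recompute linear convolution of [5, 4, 5] and [1, 5]: y[0] = 5×1 = 5; y[1] = 5×5 + 4×1 = 29; y[2] = 4×5 + 5×1 = 25; y[3] = 5×5 = 25 → [5, 29, 25, 25]. Compare to given [5, 29, 25, 26]: they differ at index 3: given 26, correct 25, so answer: No

No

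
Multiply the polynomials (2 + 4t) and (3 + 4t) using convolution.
Ascending coefficients: a = [2, 4], b = [3, 4]. c[0] = 2×3 = 6; c[1] = 2×4 + 4×3 = 20; c[2] = 4×4 = 16. Result coefficients: [6, 20, 16] → 6 + 20t + 16t^2

6 + 20t + 16t^2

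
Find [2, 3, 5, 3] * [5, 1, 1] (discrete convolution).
y[0] = 2×5 = 10; y[1] = 2×1 + 3×5 = 17; y[2] = 2×1 + 3×1 + 5×5 = 30; y[3] = 3×1 + 5×1 + 3×5 = 23; y[4] = 5×1 + 3×1 = 8; y[5] = 3×1 = 3

[10, 17, 30, 23, 8, 3]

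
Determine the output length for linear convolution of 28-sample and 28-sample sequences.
Linear/full convolution length: m + n - 1 = 28 + 28 - 1 = 55

55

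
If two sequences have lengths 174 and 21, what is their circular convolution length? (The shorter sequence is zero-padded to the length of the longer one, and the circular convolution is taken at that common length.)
Circular convolution (zero-padding the shorter input) has length max(m, n) = max(174, 21) = 174

174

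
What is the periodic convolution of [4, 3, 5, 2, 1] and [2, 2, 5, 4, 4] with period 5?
Use y[k] = Σ_j u[j]·v[(k-j) mod 5]. y[0] = 4×2 + 3×4 + 5×4 + 2×5 + 1×2 = 52; y[1] = 4×2 + 3×2 + 5×4 + 2×4 + 1×5 = 47; y[2] = 4×5 + 3×2 + 5×2 + 2×4 + 1×4 = 48; y[3] = 4×4 + 3×5 + 5×2 + 2×2 + 1×4 = 49; y[4] = 4×4 + 3×4 + 5×5 + 2×2 + 1×2 = 59. Result: [52, 47, 48, 49, 59]

[52, 47, 48, 49, 59]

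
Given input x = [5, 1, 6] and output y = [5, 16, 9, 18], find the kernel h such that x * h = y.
Output length 4 = len(x) + len(h) - 1 ⇒ len(h) = 2. Solve h forward using h[k] = (y[k] - Σ_{i≥1} x[i]·h[k-i]) / x[0]: h[0] = y[0] / x[0] = 5 / 5 = 1; h[1] = (y[1] - 1×1) / x[0] = (16 - 1×1) / 5 = 3. So h = [1, 3]. Forward-check [5, 1, 6] * [1, 3]: y[0] = 5×1 = 5; y[1] = 5×3 + 1×1 = 16; y[2] = 1×3 + 6×1 = 9; y[3] = 6×3 = 18 → [5, 16, 9, 18] ✓

[1, 3]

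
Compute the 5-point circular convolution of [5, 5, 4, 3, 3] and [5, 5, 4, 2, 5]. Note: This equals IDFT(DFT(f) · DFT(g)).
Either evaluate y[k] = Σ_j f[j]·g[(k-j) mod 5] directly, or use IDFT(DFT(f) · DFT(g)). y[0] = 5×5 + 5×5 + 4×2 + 3×4 + 3×5 = 85; y[1] = 5×5 + 5×5 + 4×5 + 3×2 + 3×4 = 88; y[2] = 5×4 + 5×5 + 4×5 + 3×5 + 3×2 = 86; y[3] = 5×2 + 5×4 + 4×5 + 3×5 + 3×5 = 80; y[4] = 5×5 + 5×2 + 4×4 + 3×5 + 3×5 = 81. Result: [85, 88, 86, 80, 81]

[85, 88, 86, 80, 81]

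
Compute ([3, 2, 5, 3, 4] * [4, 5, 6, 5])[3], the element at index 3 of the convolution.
Use y[k] = Σ_i a[i]·b[k-i] at k=3. y[3] = 3×5 + 2×6 + 5×5 + 3×4 = 64

64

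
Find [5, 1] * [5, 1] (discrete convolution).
y[0] = 5×5 = 25; y[1] = 5×1 + 1×5 = 10; y[2] = 1×1 = 1

[25, 10, 1]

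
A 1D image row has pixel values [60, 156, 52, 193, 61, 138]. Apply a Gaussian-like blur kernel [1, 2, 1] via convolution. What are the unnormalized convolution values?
Convolve image row [60, 156, 52, 193, 61, 138] with kernel [1, 2, 1]: y[0] = 60×1 = 60; y[1] = 60×2 + 156×1 = 276; y[2] = 60×1 + 156×2 + 52×1 = 424; y[3] = 156×1 + 52×2 + 193×1 = 453; y[4] = 52×1 + 193×2 + 61×1 = 499; y[5] = 193×1 + 61×2 + 138×1 = 453; y[6] = 61×1 + 138×2 = 337; y[7] = 138×1 = 138 → [60, 276, 424, 453, 499, 453, 337, 138]. Normalization factor = sum(kernel) = 4.

[60, 276, 424, 453, 499, 453, 337, 138]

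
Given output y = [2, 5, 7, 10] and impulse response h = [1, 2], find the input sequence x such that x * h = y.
Deconvolve y=[2, 5, 7, 10] by h=[1, 2]. Since h[0]=1, solve forward: x[0] = y[0] / 1 = 2; x[1] = (y[1] - 2×2) / 1 = 1; x[2] = (y[2] - 1×2) / 1 = 5. So x = [2, 1, 5]. Check by forward convolution: y[0] = 2×1 = 2; y[1] = 2×2 + 1×1 = 5; y[2] = 1×2 + 5×1 = 7; y[3] = 5×2 = 10

[2, 1, 5]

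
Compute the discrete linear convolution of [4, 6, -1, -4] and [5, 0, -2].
y[0] = 4×5 = 20; y[1] = 4×0 + 6×5 = 30; y[2] = 4×-2 + 6×0 + -1×5 = -13; y[3] = 6×-2 + -1×0 + -4×5 = -32; y[4] = -1×-2 + -4×0 = 2; y[5] = -4×-2 = 8

[20, 30, -13, -32, 2, 8]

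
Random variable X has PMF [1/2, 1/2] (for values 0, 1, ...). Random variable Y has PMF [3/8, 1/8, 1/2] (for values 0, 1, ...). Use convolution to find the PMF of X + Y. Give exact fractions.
P(X+Y=k) = Σ_i P(X=i)·P(Y=k-i) — a convolution of [1/2, 1/2] and [3/8, 1/8, 1/2]. P(X+Y=0) = (1/2)×(3/8) = 3/16; P(X+Y=1) = (1/2)×(1/8) + (1/2)×(3/8) = 1/16 + 3/16 = 1/4; P(X+Y=2) = (1/2)×(1/2) + (1/2)×(1/8) = 1/4 + 1/16 = 5/16; P(X+Y=3) = (1/2)×(1/2) = 1/4. PMF: [3/16, 1/4, 5/16, 1/4] (sums to 1 ✓)

[3/16, 1/4, 5/16, 1/4]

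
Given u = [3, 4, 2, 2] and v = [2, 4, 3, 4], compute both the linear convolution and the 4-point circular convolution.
Linear: y_lin[0] = 3×2 = 6; y_lin[1] = 3×4 + 4×2 = 20; y_lin[2] = 3×3 + 4×4 + 2×2 = 29; y_lin[3] = 3×4 + 4×3 + 2×4 + 2×2 = 36; y_lin[4] = 4×4 + 2×3 + 2×4 = 30; y_lin[5] = 2×4 + 2×3 = 14; y_lin[6] = 2×4 = 8 → [6, 20, 29, 36, 30, 14, 8]. Circular (length 4): y[0] = 3×2 + 4×4 + 2×3 + 2×4 = 36; y[1] = 3×4 + 4×2 + 2×4 + 2×3 = 34; y[2] = 3×3 + 4×4 + 2×2 + 2×4 = 37; y[3] = 3×4 + 4×3 + 2×4 + 2×2 = 36 → [36, 34, 37, 36]

Linear: [6, 20, 29, 36, 30, 14, 8], Circular: [36, 34, 37, 36]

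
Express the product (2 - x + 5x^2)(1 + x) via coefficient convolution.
Ascending coefficients: a = [2, -1, 5], b = [1, 1]. c[0] = 2×1 = 2; c[1] = 2×1 + -1×1 = 1; c[2] = -1×1 + 5×1 = 4; c[3] = 5×1 = 5. Result coefficients: [2, 1, 4, 5] → 2 + x + 4x^2 + 5x^3

2 + x + 4x^2 + 5x^3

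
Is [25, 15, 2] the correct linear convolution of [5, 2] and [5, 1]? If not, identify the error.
Recompute linear convolution of [5, 2] and [5, 1]: y[0] = 5×5 = 25; y[1] = 5×1 + 2×5 = 15; y[2] = 2×1 = 2 → [25, 15, 2]. Given [25, 15, 2] matches, so answer: Yes

Yes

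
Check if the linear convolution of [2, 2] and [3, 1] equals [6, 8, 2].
Recompute linear convolution of [2, 2] and [3, 1]: y[0] = 2×3 = 6; y[1] = 2×1 + 2×3 = 8; y[2] = 2×1 = 2 → [6, 8, 2]. Given [6, 8, 2] matches, so answer: Yes

Yes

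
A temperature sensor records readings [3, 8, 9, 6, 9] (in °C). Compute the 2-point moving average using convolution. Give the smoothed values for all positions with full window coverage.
2-point moving average kernel = [1, 1]. Apply in 'valid' mode (full window coverage): avg[0] = (3 + 8) / 2 = 5.5; avg[1] = (8 + 9) / 2 = 8.5; avg[2] = (9 + 6) / 2 = 7.5; avg[3] = (6 + 9) / 2 = 7.5. Smoothed values: [5.5, 8.5, 7.5, 7.5]

[5.5, 8.5, 7.5, 7.5]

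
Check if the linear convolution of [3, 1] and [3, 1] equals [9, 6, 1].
Recompute linear convolution of [3, 1] and [3, 1]: y[0] = 3×3 = 9; y[1] = 3×1 + 1×3 = 6; y[2] = 1×1 = 1 → [9, 6, 1]. Given [9, 6, 1] matches, so answer: Yes

Yes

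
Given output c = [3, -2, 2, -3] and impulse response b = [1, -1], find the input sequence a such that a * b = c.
Deconvolve c=[3, -2, 2, -3] by b=[1, -1]. Since b[0]=1, solve forward: a[0] = c[0] / 1 = 3; a[1] = (c[1] - 3×-1) / 1 = 1; a[2] = (c[2] - 1×-1) / 1 = 3. So a = [3, 1, 3]. Check by forward convolution: c[0] = 3×1 = 3; c[1] = 3×-1 + 1×1 = -2; c[2] = 1×-1 + 3×1 = 2; c[3] = 3×-1 = -3

[3, 1, 3]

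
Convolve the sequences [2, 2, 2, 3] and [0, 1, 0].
y[0] = 2×0 = 0; y[1] = 2×1 + 2×0 = 2; y[2] = 2×0 + 2×1 + 2×0 = 2; y[3] = 2×0 + 2×1 + 3×0 = 2; y[4] = 2×0 + 3×1 = 3; y[5] = 3×0 = 0

[0, 2, 2, 2, 3, 0]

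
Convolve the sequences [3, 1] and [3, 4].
y[0] = 3×3 = 9; y[1] = 3×4 + 1×3 = 15; y[2] = 1×4 = 4

[9, 15, 4]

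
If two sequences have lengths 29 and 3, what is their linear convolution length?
Linear/full convolution length: m + n - 1 = 29 + 3 - 1 = 31

31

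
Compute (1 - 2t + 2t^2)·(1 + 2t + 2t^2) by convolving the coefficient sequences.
Ascending coefficients: a = [1, -2, 2], b = [1, 2, 2]. c[0] = 1×1 = 1; c[1] = 1×2 + -2×1 = 0; c[2] = 1×2 + -2×2 + 2×1 = 0; c[3] = -2×2 + 2×2 = 0; c[4] = 2×2 = 4. Result coefficients: [1, 0, 0, 0, 4] → 1 + 4t^4

1 + 4t^4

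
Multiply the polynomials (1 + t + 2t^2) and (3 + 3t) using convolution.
Ascending coefficients: a = [1, 1, 2], b = [3, 3]. c[0] = 1×3 = 3; c[1] = 1×3 + 1×3 = 6; c[2] = 1×3 + 2×3 = 9; c[3] = 2×3 = 6. Result coefficients: [3, 6, 9, 6] → 3 + 6t + 9t^2 + 6t^3

3 + 6t + 9t^2 + 6t^3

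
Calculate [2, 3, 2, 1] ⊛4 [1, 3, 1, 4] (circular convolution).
Use y[k] = Σ_j x[j]·h[(k-j) mod 4]. y[0] = 2×1 + 3×4 + 2×1 + 1×3 = 19; y[1] = 2×3 + 3×1 + 2×4 + 1×1 = 18; y[2] = 2×1 + 3×3 + 2×1 + 1×4 = 17; y[3] = 2×4 + 3×1 + 2×3 + 1×1 = 18. Result: [19, 18, 17, 18]

[19, 18, 17, 18]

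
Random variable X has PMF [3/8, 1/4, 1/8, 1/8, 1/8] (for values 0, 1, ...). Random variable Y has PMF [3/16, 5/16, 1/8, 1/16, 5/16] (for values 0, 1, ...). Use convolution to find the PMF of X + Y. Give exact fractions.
P(X+Y=k) = Σ_i P(X=i)·P(Y=k-i) — a convolution of [3/8, 1/4, 1/8, 1/8, 1/8] and [3/16, 5/16, 1/8, 1/16, 5/16]. P(X+Y=0) = (3/8)×(3/16) = 9/128; P(X+Y=1) = (3/8)×(5/16) + (1/4)×(3/16) = 15/128 + 3/64 = 21/128; P(X+Y=2) = (3/8)×(1/8) + (1/4)×(5/16) + (1/8)×(3/16) = 3/64 + 5/64 + 3/128 = 19/128; P(X+Y=3) = (3/8)×(1/16) + (1/4)×(1/8) + (1/8)×(5/16) + (1/8)×(3/16) = 3/128 + 1/32 + 5/128 + 3/128 = 15/128; P(X+Y=4) = (3/8)×(5/16) + (1/4)×(1/16) + (1/8)×(1/8) + (1/8)×(5/16) + (1/8)×(3/16) = 15/128 + 1/64 + 1/64 + 5/128 + 3/128 = 27/128; P(X+Y=5) = (1/4)×(5/16) + (1/8)×(1/16) + (1/8)×(1/8) + (1/8)×(5/16) = 5/64 + 1/128 + 1/64 + 5/128 = 9/64; P(X+Y=6) = (1/8)×(5/16) + (1/8)×(1/16) + (1/8)×(1/8) = 5/128 + 1/128 + 1/64 = 1/16; P(X+Y=7) = (1/8)×(5/16) + (1/8)×(1/16) = 5/128 + 1/128 = 3/64; P(X+Y=8) = (1/8)×(5/16) = 5/128. PMF: [9/128, 21/128, 19/128, 15/128, 27/128, 9/64, 1/16, 3/64, 5/128] (sums to 1 ✓)

[9/128, 21/128, 19/128, 15/128, 27/128, 9/64, 1/16, 3/64, 5/128]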